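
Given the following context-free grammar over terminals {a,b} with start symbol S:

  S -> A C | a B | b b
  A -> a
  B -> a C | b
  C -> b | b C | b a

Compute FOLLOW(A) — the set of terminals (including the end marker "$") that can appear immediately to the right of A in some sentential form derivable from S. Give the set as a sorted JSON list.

FIRST sets, iterate to fixpoint:
round 1:
  A via A→a: +{a}
  B via B→a C: +{a}
  B via B→b: +{b}
  C via C→b: +{b}
  S via S→A C: +{a}
  S via S→b b: +{b}
  S: {a,b}  A: {a}  B: {a,b}  C: {b}
round 2: (stable)
  S: {a,b}  A: {a}  B: {a,b}  C: {b}

Compute FOLLOW by fixpoint:
initialize: $ ∈ FOLLOW(S)
[1]
  S→A C: FOLLOW(A) ⊇ FIRST(C) = {b}; new: +{b}
  S→A C: FOLLOW(C) ⊇ FOLLOW(S) ⊇ {$}; new: +{$}
  S→a B: FOLLOW(B) ⊇ FOLLOW(S) ⊇ {$}; new: +{$}
  FOLLOW[S]={$}  FOLLOW[A]={b}  FOLLOW[B]={$}  FOLLOW[C]={$}
[2] — fixpoint
  FOLLOW[S]={$}  FOLLOW[A]={b}  FOLLOW[B]={$}  FOLLOW[C]={$}

FOLLOW(A) = ["b"]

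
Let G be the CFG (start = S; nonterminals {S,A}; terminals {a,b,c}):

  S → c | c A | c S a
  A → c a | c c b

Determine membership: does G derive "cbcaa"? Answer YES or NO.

CNF form of G:
  S -> T0 A | T0 X4 | c
  A -> T0 T1 | T0 X3
  T0 -> c
  T1 -> a
  T2 -> b
  X3 -> T0 T2
  X4 -> S T1

CYK table (by increasing span):
  [0..0]={S,T0}  "c"  orig:{S}
  [1..1]={T2}  "b"  orig:{}
  [2..2]={S,T0}  "c"  orig:{S}
  [3..3]={T1}  "a"  orig:{}
  [4..4]={T1}  "a"  orig:{}
  [0..1]={X3}  "cb"  orig:{}
  [1..2]=∅  "bc"
  [2..3]={A,X4}  "ca"  orig:{A}
  [3..4]=∅  "aa"
  [0..2]=∅  "cbc"
  [1..3]=∅  "bca"
  [2..4]=∅  "caa"
  [0..3]=∅  "cbca"
  [1..4]=∅  "bcaa"
  [0..4]=∅  "cbcaa"

S ∉ T[0,4] ⇒ NO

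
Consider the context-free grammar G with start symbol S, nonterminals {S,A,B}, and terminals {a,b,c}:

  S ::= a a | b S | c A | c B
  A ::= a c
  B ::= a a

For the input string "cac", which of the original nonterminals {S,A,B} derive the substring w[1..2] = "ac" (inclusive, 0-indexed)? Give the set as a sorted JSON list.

Convert to CNF:
  S -> T0 T0 | T1 A | T1 B | T2 S
  A -> T0 T1
  B -> T0 T0
  T0 -> a
  T1 -> c
  T2 -> b

CYK table (by increasing span), restricted to cells inside w[1..2]:
  cell(1,1) a: {T0}  orig:{}
  cell(2,2) c: {T1}  orig:{}
  cell(1,2) ac: {A}

Original NTs in T[1,2] deriving "ac": ["A"]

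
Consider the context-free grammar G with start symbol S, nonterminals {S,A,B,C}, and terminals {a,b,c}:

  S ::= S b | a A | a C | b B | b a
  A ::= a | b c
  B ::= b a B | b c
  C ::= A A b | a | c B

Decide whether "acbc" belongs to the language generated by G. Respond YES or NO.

Convert to CNF:
  S -> S T0 | T0 B | T0 T2 | T2 A | T2 C
  A -> T0 T1 | a
  B -> T0 T1 | T0 X3
  C -> A X4 | T1 B | a
  T0 -> b
  T1 -> c
  T2 -> a
  X3 -> T2 B
  X4 -> A T0

CYK table (by increasing span):
  T[0,0] 'a' = {A,C,T2}  orig:{A,C}
  T[1,1] 'c' = {T1}  orig:{}
  T[2,2] 'b' = {T0}  orig:{}
  T[3,3] 'c' = {T1}  orig:{}
  T[0,1] 'ac' = ∅
  T[1,2] 'cb' = ∅
  T[2,3] 'bc' = {A,B}
  T[0,2] 'acb' = ∅
  T[1,3] 'cbc' = {C}
  T[0,3] 'acbc' = {S}

S ∈ T[0,3] ⇒ YES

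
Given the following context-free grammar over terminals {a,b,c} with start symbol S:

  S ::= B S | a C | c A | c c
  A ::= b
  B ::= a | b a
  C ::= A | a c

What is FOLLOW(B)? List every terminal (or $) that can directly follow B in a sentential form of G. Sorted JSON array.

Compute FIRST by fixpoint:
iter 1:
  A via A→b: +{b}
  B via B→a: +{a}
  B via B→b a: +{b}
  C via C→A: +{b}
  C via C→a c: +{a}
  S via S→B S: +{a,b}
  S via S→c A: +{c}
  FIRST[S]={a,b,c}  FIRST[A]={b}  FIRST[B]={a,b}  FIRST[C]={a,b}
iter 2: (no change)
  FIRST[S]={a,b,c}  FIRST[A]={b}  FIRST[B]={a,b}  FIRST[C]={a,b}

FOLLOW iteration:
seed FOLLOW(S) with $
iter 1:
  S→B S: FOLLOW(B) ⊇ FIRST(S) = {a,b,c}; new: +{a,b,c}
  S→a C: FOLLOW(C) ⊇ FOLLOW(S) ⊇ {$}; new: +{$}
  S→c A: FOLLOW(A) ⊇ FOLLOW(S) ⊇ {$}; new: +{$}
  FOLLOW(S)={$}  FOLLOW(A)={$}  FOLLOW(B)={a,b,c}  FOLLOW(C)={$}
iter 2: done
  FOLLOW(S)={$}  FOLLOW(A)={$}  FOLLOW(B)={a,b,c}  FOLLOW(C)={$}

FOLLOW(B) = ["a", "b", "c"]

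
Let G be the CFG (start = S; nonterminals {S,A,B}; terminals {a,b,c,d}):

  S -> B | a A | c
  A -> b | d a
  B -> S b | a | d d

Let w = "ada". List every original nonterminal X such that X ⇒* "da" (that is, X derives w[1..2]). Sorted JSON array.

CNF form of G:
  S -> S T2 | T0 T0 | T1 A | a | c
  A -> T0 T1 | b
  B -> S T2 | T0 T0 | a
  T0 -> d
  T1 -> a
  T2 -> b

CYK fill, restricted to cells inside w[1..2]:
  T[1,1] 'd' = {T0}  orig:{}
  T[2,2] 'a' = {B,S,T1}  orig:{B,S}
  T[1,2] 'da' = {A}

Original NTs in T[1,2] deriving "da": ["A"]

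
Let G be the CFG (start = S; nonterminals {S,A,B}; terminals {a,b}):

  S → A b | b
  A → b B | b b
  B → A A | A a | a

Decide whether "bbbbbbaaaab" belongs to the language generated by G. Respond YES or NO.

Convert to CNF:
  S -> A T0 | b
  A -> T0 B | T0 T0
  B -> A A | A T1 | a
  T0 -> b
  T1 -> a

CYK table (by increasing span):
  T[0,0] 'b' = {S,T0}  orig:{S}
  T[1,1] 'b' = {S,T0}  orig:{S}
  T[2,2] 'b' = {S,T0}  orig:{S}
  T[3,3] 'b' = {S,T0}  orig:{S}
  T[4,4] 'b' = {S,T0}  orig:{S}
  T[5,5] 'b' = {S,T0}  orig:{S}
  T[6,6] 'a' = {B,T1}  orig:{B}
  T[7,7] 'a' = {B,T1}  orig:{B}
  T[8,8] 'a' = {B,T1}  orig:{B}
  T[9,9] 'a' = {B,T1}  orig:{B}
  T[10,10] 'b' = {S,T0}  orig:{S}
  T[0,1] 'bb' = {A}
  T[1,2] 'bb' = {A}
  T[2,3] 'bb' = {A}
  T[3,4] 'bb' = {A}
  T[4,5] 'bb' = {A}
  T[5,6] 'ba' = {A}
  T[6,7] 'aa' = ∅
  T[7,8] 'aa' = ∅
  T[8,9] 'aa' = ∅
  T[9,10] 'ab' = ∅
  T[0,2] 'bbb' = {S}
  T[1,3] 'bbb' = {S}
  T[2,4] 'bbb' = {S}
  T[3,5] 'bbb' = {S}
  T[4,6] 'bba' = {B}
  T[5,7] 'baa' = {B}
  T[6,8] 'aaa' = ∅
  T[7,9] 'aaa' = ∅
  T[8,10] 'aab' = ∅
  T[0,3] 'bbbb' = {B}
  T[1,4] 'bbbb' = {B}
  T[2,5] 'bbbb' = {B}
  T[3,6] 'bbba' = {A,B}
  T[4,7] 'bbaa' = {A}
  T[5,8] 'baaa' = ∅
  T[6,9] 'aaaa' = ∅
  T[7,10] 'aaab' = ∅
  T[0,4] 'bbbbb' = {A}
  T[1,5] 'bbbbb' = {A}
  T[2,6] 'bbbba' = {A}
  T[3,7] 'bbbaa' = {B}
  T[4,8] 'bbaaa' = {B}
  T[5,9] 'baaaa' = ∅
  T[6,10] 'aaaab' = ∅
  T[0,5] 'bbbbbb' = {S}
  T[1,6] 'bbbbba' = {B}
  T[2,7] 'bbbbaa' = {A,B}
  T[3,8] 'bbbaaa' = {A}
  T[4,9] 'bbaaaa' = ∅
  T[5,10] 'baaaab' = ∅
  T[0,6] 'bbbbbba' = {A,B}
  T[1,7] 'bbbbbaa' = {A}
  T[2,8] 'bbbbaaa' = {B}
  T[3,9] 'bbbaaaa' = {B}
  T[4,10] 'bbaaaab' = ∅
  T[0,7] 'bbbbbbaa' = {B}
  T[1,8] 'bbbbbaaa' = {A,B}
  T[2,9] 'bbbbaaaa' = {A}
  T[3,10] 'bbbaaaab' = ∅
  T[0,8] 'bbbbbbaaa' = {A}
  T[1,9] 'bbbbbaaaa' = {B}
  T[2,10] 'bbbbaaaab' = {S}
  T[0,9] 'bbbbbbaaaa' = {A,B}
  T[1,10] 'bbbbbaaaab' = ∅
  T[0,10] 'bbbbbbaaaab' = {S}

S ∈ T[0,10] ⇒ YES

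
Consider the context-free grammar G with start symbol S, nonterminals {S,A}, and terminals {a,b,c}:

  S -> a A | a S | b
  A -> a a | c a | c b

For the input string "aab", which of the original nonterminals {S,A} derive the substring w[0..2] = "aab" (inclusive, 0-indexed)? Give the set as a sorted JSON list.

CNF form of G:
  S -> T0 A | T0 S | b
  A -> T0 T0 | T1 T0 | T1 T2
  T0 -> a
  T1 -> c
  T2 -> b

Fill CYK table bottom-up, restricted to cells inside w[0..2]:
  cell(0,0) a: {T0}  orig:{}
  cell(1,1) a: {T0}  orig:{}
  cell(2,2) b: {S,T2}  orig:{S}
  cell(0,1) aa: {A}
  cell(1,2) ab: {S}
  cell(0,2) aab: {S}

Original NTs in T[0,2] deriving "aab": ["S"]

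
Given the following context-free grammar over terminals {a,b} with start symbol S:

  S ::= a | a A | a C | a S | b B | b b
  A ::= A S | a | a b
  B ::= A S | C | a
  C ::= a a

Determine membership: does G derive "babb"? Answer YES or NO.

CNF form of G:
  S -> T0 A | T0 C | T0 S | T1 B | T1 T1 | a
  A -> A S | T0 T1 | a
  B -> A S | T0 T0 | a
  C -> T0 T0
  T0 -> a
  T1 -> b

CYK table (by increasing span):
  T[0,0] 'b' = {T1}  orig:{}
  T[1,1] 'a' = {A,B,S,T0}  orig:{A,B,S}
  T[2,2] 'b' = {T1}  orig:{}
  T[3,3] 'b' = {T1}  orig:{}
  T[0,1] 'ba' = {S}
  T[1,2] 'ab' = {A}
  T[2,3] 'bb' = {S}
  T[0,2] 'bab' = ∅
  T[1,3] 'abb' = {A,B,S}
  T[0,3] 'babb' = {S}

S ∈ T[0,3] ⇒ YES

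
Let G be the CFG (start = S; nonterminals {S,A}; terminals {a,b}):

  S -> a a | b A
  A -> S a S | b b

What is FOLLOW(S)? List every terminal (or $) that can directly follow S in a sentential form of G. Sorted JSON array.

FIRST sets, iterate to fixpoint:
round 1:
  A via A→b b: +{b}
  S via S→a a: +{a}
  S via S→b A: +{b}
  FIRST[S]={a,b}  FIRST[A]={b}
round 2:
  A via A→S a S: +{a}
  FIRST[S]={a,b}  FIRST[A]={a,b}
round 3: (no change)
  FIRST[S]={a,b}  FIRST[A]={a,b}

Compute FOLLOW by fixpoint:
FOLLOW(S) := {$}
[1]
  A→S a S: FOLLOW(S) ⊇ FIRST(a) = {a}; new: +{a}
  S→b A: FOLLOW(A) ⊇ FOLLOW(S) ⊇ {$,a}; new: +{$,a}
  S: {$,a}  A: {$,a}
[2] — fixpoint
  S: {$,a}  A: {$,a}

FOLLOW(S) = ["$", "a"]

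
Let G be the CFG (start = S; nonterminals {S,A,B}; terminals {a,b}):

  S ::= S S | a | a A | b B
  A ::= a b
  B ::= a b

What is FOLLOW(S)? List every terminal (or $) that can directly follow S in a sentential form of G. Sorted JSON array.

Compute FIRST by fixpoint:
pass 1:
  A via A→a b: +{a}
  B via B→a b: +{a}
  S via S→a: +{a}
  S via S→b B: +{b}
  FIRST[S]={a,b}  FIRST[A]={a}  FIRST[B]={a}
pass 2: done
  FIRST[S]={a,b}  FIRST[A]={a}  FIRST[B]={a}

FOLLOW iteration:
initialize: $ ∈ FOLLOW(S)
pass 1:
  S→S S: FOLLOW(S) ⊇ FIRST(S) = {a,b}; new: +{a,b}
  S→a A: FOLLOW(A) ⊇ FOLLOW(S) ⊇ {$,a,b}; new: +{$,a,b}
  S→b B: FOLLOW(B) ⊇ FOLLOW(S) ⊇ {$,a,b}; new: +{$,a,b}
  S: {$,a,b}  A: {$,a,b}  B: {$,a,b}
pass 2: done
  S: {$,a,b}  A: {$,a,b}  B: {$,a,b}

FOLLOW(S) = ["$", "a", "b"]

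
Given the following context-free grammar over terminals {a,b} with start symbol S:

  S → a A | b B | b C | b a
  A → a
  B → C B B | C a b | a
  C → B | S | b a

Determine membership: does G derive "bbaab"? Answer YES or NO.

Convert to CNF:
  S -> T0 A | T1 B | T1 C | T1 T0
  A -> a
  B -> C X2 | C X3 | a
  C -> C X4 | C X5 | T0 A | T1 B | T1 C | T1 T0 | a
  T0 -> a
  T1 -> b
  X2 -> B B
  X3 -> T0 T1
  X4 -> B B
  X5 -> T0 T1

CYK table (by increasing span):
  T[0,0] 'b' = {T1}  orig:{}
  T[1,1] 'b' = {T1}  orig:{}
  T[2,2] 'a' = {A,B,C,T0}  orig:{A,B,C}
  T[3,3] 'a' = {A,B,C,T0}  orig:{A,B,C}
  T[4,4] 'b' = {T1}  orig:{}
  T[0,1] 'bb' = ∅
  T[1,2] 'ba' = {C,S}
  T[2,3] 'aa' = {C,S,X2,X4}  orig:{C,S}
  T[3,4] 'ab' = {X3,X5}  orig:{}
  T[0,2] 'bba' = {C,S}
  T[1,3] 'baa' = {C,S}
  T[2,4] 'aab' = {B,C}
  T[0,3] 'bbaa' = {C,S}
  T[1,4] 'baab' = {B,C,S}
  T[0,4] 'bbaab' = {B,C,S}

S ∈ T[0,4] ⇒ YES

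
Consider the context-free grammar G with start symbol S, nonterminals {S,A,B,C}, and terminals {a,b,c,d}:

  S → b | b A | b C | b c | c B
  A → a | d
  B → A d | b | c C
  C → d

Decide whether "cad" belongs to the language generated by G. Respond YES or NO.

CNF form of G:
  S -> T1 B | T2 A | T2 C | T2 T1 | b
  A -> a | d
  B -> A T0 | T1 C | b
  C -> d
  T0 -> d
  T1 -> c
  T2 -> b

CYK fill:
  [0..0]={T1}  "c"  orig:{}
  [1..1]={A}  "a"
  [2..2]={A,C,T0}  "d"  orig:{A,C}
  [0..1]=∅  "ca"
  [1..2]={B}  "ad"
  [0..2]={S}  "cad"

S ∈ T[0,2] ⇒ YES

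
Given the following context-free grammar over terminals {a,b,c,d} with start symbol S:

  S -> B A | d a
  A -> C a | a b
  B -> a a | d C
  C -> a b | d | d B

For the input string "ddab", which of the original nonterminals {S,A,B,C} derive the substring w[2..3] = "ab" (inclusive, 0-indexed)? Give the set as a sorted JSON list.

CNF form of G:
  S -> B A | T2 T0
  A -> C T0 | T0 T1
  B -> T0 T0 | T2 C
  C -> T0 T1 | T2 B | d
  T0 -> a
  T1 -> b
  T2 -> d

CYK table (by increasing span) — only the sub-triangle for w[2..3]:
  T[2,2] 'a' = {T0}  orig:{}
  T[3,3] 'b' = {T1}  orig:{}
  T[2,3] 'ab' = {A,C}

Original NTs in T[2,3] deriving "ab": ["A", "C"]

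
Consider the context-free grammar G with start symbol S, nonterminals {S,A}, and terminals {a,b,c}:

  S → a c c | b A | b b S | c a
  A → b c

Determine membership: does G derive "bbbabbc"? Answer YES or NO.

Convert to CNF:
  S -> T0 A | T0 X4 | T1 T2 | T2 X3
  A -> T0 T1
  T0 -> b
  T1 -> c
  T2 -> a
  X3 -> T1 T1
  X4 -> T0 S

CYK fill:
  cell(0,0) b: {T0}  orig:{}
  cell(1,1) b: {T0}  orig:{}
  cell(2,2) b: {T0}  orig:{}
  cell(3,3) a: {T2}  orig:{}
  cell(4,4) b: {T0}  orig:{}
  cell(5,5) b: {T0}  orig:{}
  cell(6,6) c: {T1}  orig:{}
  cell(0,1) bb: ∅
  cell(1,2) bb: ∅
  cell(2,3) ba: ∅
  cell(3,4) ab: ∅
  cell(4,5) bb: ∅
  cell(5,6) bc: {A}
  cell(0,2) bbb: ∅
  cell(1,3) bba: ∅
  cell(2,4) bab: ∅
  cell(3,5) abb: ∅
  cell(4,6) bbc: {S}
  cell(0,3) bbba: ∅
  cell(1,4) bbab: ∅
  cell(2,5) babb: ∅
  cell(3,6) abbc: ∅
  cell(0,4) bbbab: ∅
  cell(1,5) bbabb: ∅
  cell(2,6) babbc: ∅
  cell(0,5) bbbabb: ∅
  cell(1,6) bbabbc: ∅
  cell(0,6) bbbabbc: ∅

S ∉ T[0,6] ⇒ NO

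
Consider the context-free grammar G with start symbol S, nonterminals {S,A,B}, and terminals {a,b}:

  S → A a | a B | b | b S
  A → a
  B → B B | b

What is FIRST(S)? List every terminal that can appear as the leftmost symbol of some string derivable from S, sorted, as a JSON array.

FIRST iteration:
round 1:
  A via A→a: +{a}
  B via B→b: +{b}
  S via S→A a: +{a}
  S via S→b: +{b}
  FIRST[S]={a,b}  FIRST[A]={a}  FIRST[B]={b}
round 2: (stable)
  FIRST[S]={a,b}  FIRST[A]={a}  FIRST[B]={b}

FIRST(S) = ["a", "b"]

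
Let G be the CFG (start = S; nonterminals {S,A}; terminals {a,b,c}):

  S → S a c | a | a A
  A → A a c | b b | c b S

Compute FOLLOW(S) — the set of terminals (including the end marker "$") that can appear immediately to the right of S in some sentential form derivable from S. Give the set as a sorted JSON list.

FIRST iteration:
round 1:
  A via A→b b: +{b}
  A via A→c b S: +{c}
  S via S→a: +{a}
  FIRST(S)={a}  FIRST(A)={b,c}
round 2: — fixpoint
  FIRST(S)={a}  FIRST(A)={b,c}

FOLLOW sets:
FOLLOW(S) := {$}
iter 1:
  A→A a c: FOLLOW(A) ⊇ FIRST(a) = {a}; new: +{a}
  A→c b S: FOLLOW(S) ⊇ FOLLOW(A) ⊇ {a}; new: +{a}
  S→a A: FOLLOW(A) ⊇ FOLLOW(S) ⊇ {$,a}; new: +{$}
  FOLLOW[S]={$,a}  FOLLOW[A]={$,a}
iter 2: — fixpoint
  FOLLOW[S]={$,a}  FOLLOW[A]={$,a}

FOLLOW(S) = ["$", "a"]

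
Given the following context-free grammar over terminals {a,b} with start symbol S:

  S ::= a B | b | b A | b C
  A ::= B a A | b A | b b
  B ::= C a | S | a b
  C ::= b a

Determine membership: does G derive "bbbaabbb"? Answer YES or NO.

CNF form of G:
  S -> T0 B | T1 A | T1 C | b
  A -> B X2 | T1 A | T1 T1
  B -> C T0 | T0 B | T0 T1 | T1 A | T1 C | b
  C -> T1 T0
  T0 -> a
  T1 -> b
  X2 -> T0 A

CYK table (by increasing span):
  [0..0]={B,S,T1}  "b"  orig:{B,S}
  [1..1]={B,S,T1}  "b"  orig:{B,S}
  [2..2]={B,S,T1}  "b"  orig:{B,S}
  [3..3]={T0}  "a"  orig:{}
  [4..4]={T0}  "a"  orig:{}
  [5..5]={B,S,T1}  "b"  orig:{B,S}
  [6..6]={B,S,T1}  "b"  orig:{B,S}
  [7..7]={B,S,T1}  "b"  orig:{B,S}
  [0..1]={A}  "bb"
  [1..2]={A}  "bb"
  [2..3]={C}  "ba"
  [3..4]=∅  "aa"
  [4..5]={B,S}  "ab"
  [5..6]={A}  "bb"
  [6..7]={A}  "bb"
  [0..2]={A,B,S}  "bbb"
  [1..3]={B,S}  "bba"
  [2..4]={B}  "baa"
  [3..5]={B,S}  "aab"
  [4..6]={X2}  "abb"  orig:{}
  [5..7]={A,B,S}  "bbb"
  [0..3]=∅  "bbba"
  [1..4]=∅  "bbaa"
  [2..5]=∅  "baab"
  [3..6]=∅  "aabb"
  [4..7]={B,S,X2}  "abbb"  orig:{B,S}
  [0..4]=∅  "bbbaa"
  [1..5]=∅  "bbaab"
  [2..6]=∅  "baabb"
  [3..7]={B,S}  "aabbb"
  [0..5]=∅  "bbbaab"
  [1..6]={A}  "bbaabb"
  [2..7]=∅  "baabbb"
  [0..6]={A,B,S}  "bbbaabb"
  [1..7]={A}  "bbaabbb"
  [0..7]={A,B,S}  "bbbaabbb"

S ∈ T[0,7] ⇒ YES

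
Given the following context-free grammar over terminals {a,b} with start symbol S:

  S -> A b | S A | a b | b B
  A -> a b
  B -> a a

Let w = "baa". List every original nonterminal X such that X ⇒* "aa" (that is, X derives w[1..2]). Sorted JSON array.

CNF form of G:
  S -> A T1 | S A | T0 T1 | T1 B
  A -> T0 T1
  B -> T0 T0
  T0 -> a
  T1 -> b

Fill CYK table bottom-up (cells [i..j] with 1 ≤ i ≤ j ≤ 2 only):
  cell(1,1) a: {T0}  orig:{}
  cell(2,2) a: {T0}  orig:{}
  cell(1,2) aa: {B}

Original NTs in T[1,2] deriving "aa": ["B"]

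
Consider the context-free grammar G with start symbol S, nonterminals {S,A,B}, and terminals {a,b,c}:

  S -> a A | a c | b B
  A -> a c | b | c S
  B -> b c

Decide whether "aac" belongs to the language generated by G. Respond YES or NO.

CNF form of G:
  S -> T0 A | T0 T1 | T2 B
  A -> T0 T1 | T1 S | b
  B -> T2 T1
  T0 -> a
  T1 -> c
  T2 -> b

Fill CYK table bottom-up:
  T[0,0] 'a' = {T0}  orig:{}
  T[1,1] 'a' = {T0}  orig:{}
  T[2,2] 'c' = {T1}  orig:{}
  T[0,1] 'aa' = ∅
  T[1,2] 'ac' = {A,S}
  T[0,2] 'aac' = {S}

S ∈ T[0,2] ⇒ YES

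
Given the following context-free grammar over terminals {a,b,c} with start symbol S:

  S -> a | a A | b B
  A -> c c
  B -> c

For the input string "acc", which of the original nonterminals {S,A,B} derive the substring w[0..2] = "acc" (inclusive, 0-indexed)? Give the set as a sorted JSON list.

Convert to CNF:
  S -> T1 A | T2 B | a
  A -> T0 T0
  B -> c
  T0 -> c
  T1 -> a
  T2 -> b

Fill CYK table bottom-up, restricted to cells inside w[0..2]:
  T[0,0] 'a' = {S,T1}  orig:{S}
  T[1,1] 'c' = {B,T0}  orig:{B}
  T[2,2] 'c' = {B,T0}  orig:{B}
  T[0,1] 'ac' = ∅
  T[1,2] 'cc' = {A}
  T[0,2] 'acc' = {S}

Original NTs in T[0,2] deriving "acc": ["S"]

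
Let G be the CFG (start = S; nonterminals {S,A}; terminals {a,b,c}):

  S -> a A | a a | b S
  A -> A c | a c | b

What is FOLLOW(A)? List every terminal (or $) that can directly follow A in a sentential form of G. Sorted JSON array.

Compute FIRST by fixpoint:
pass 1:
  A via A→a c: +{a}
  A via A→b: +{b}
  S via S→a A: +{a}
  S via S→b S: +{b}
  FIRST[S]={a,b}  FIRST[A]={a,b}
pass 2: — fixpoint
  FIRST[S]={a,b}  FIRST[A]={a,b}

FOLLOW iteration:
initialize: $ ∈ FOLLOW(S)
pass 1:
  A→A c: FOLLOW(A) ⊇ FIRST(c) = {c}; new: +{c}
  S→a A: FOLLOW(A) ⊇ FOLLOW(S) ⊇ {$}; new: +{$}
  FOLLOW[S]={$}  FOLLOW[A]={$,c}
pass 2: (no change)
  FOLLOW[S]={$}  FOLLOW[A]={$,c}

FOLLOW(A) = ["$", "c"]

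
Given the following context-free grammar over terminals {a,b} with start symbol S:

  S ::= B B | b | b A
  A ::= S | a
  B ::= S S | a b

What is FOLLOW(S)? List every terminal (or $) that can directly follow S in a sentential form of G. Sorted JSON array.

FIRST sets, iterate to fixpoint:
pass 1:
  A via A→a: +{a}
  B via B→a b: +{a}
  S via S→B B: +{a}
  S via S→b: +{b}
  S: {a,b}  A: {a}  B: {a}
pass 2:
  A via A→S: +{b}
  B via B→S S: +{b}
  S: {a,b}  A: {a,b}  B: {a,b}
pass 3: done
  S: {a,b}  A: {a,b}  B: {a,b}

FOLLOW iteration:
FOLLOW(S) := {$}
iter 1:
  B→S S: FOLLOW(S) ⊇ FIRST(S) = {a,b}; new: +{a,b}
  S→B B: FOLLOW(B) ⊇ FIRST(B) = {a,b}; new: +{a,b}
  S→B B: FOLLOW(B) ⊇ FOLLOW(S) ⊇ {$,a,b}; new: +{$}
  S→b A: FOLLOW(A) ⊇ FOLLOW(S) ⊇ {$,a,b}; new: +{$,a,b}
  FOLLOW(S)={$,a,b}  FOLLOW(A)={$,a,b}  FOLLOW(B)={$,a,b}
iter 2: — fixpoint
  FOLLOW(S)={$,a,b}  FOLLOW(A)={$,a,b}  FOLLOW(B)={$,a,b}

FOLLOW(S) = ["$", "a", "b"]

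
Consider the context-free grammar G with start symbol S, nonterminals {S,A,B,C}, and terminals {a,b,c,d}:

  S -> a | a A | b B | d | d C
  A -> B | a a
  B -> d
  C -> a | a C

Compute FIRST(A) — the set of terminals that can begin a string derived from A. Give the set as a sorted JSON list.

FIRST sets, iterate to fixpoint:
round 1:
  A via A→a a: +{a}
  B via B→d: +{d}
  C via C→a: +{a}
  S via S→a: +{a}
  S via S→b B: +{b}
  S via S→d: +{d}
  FIRST(S)={a,b,d}  FIRST(A)={a}  FIRST(B)={d}  FIRST(C)={a}
round 2:
  A via A→B: +{d}
  FIRST(S)={a,b,d}  FIRST(A)={a,d}  FIRST(B)={d}  FIRST(C)={a}
round 3: done
  FIRST(S)={a,b,d}  FIRST(A)={a,d}  FIRST(B)={d}  FIRST(C)={a}

FIRST(A) = ["a", "d"]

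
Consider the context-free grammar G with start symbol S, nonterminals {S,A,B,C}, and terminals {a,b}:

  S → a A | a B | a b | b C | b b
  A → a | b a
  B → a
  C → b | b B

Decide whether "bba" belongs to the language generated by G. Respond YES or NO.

Convert to CNF:
  S -> T0 C | T0 T0 | T1 A | T1 B | T1 T0
  A -> T0 T1 | a
  B -> a
  C -> T0 B | b
  T0 -> b
  T1 -> a

Fill CYK table bottom-up:
  [0..0]={C,T0}  "b"  orig:{C}
  [1..1]={C,T0}  "b"  orig:{C}
  [2..2]={A,B,T1}  "a"  orig:{A,B}
  [0..1]={S}  "bb"
  [1..2]={A,C}  "ba"
  [0..2]={S}  "bba"

S ∈ T[0,2] ⇒ YES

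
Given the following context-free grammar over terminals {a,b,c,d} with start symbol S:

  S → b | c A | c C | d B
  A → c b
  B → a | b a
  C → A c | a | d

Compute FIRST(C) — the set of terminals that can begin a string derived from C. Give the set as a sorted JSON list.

FIRST iteration:
pass 1:
  A via A→c b: +{c}
  B via B→a: +{a}
  B via B→b a: +{b}
  C via C→A c: +{c}
  C via C→a: +{a}
  C via C→d: +{d}
  S via S→b: +{b}
  S via S→c A: +{c}
  S via S→d B: +{d}
  FIRST[S]={b,c,d}  FIRST[A]={c}  FIRST[B]={a,b}  FIRST[C]={a,c,d}
pass 2: (stable)
  FIRST[S]={b,c,d}  FIRST[A]={c}  FIRST[B]={a,b}  FIRST[C]={a,c,d}

FIRST(C) = ["a", "c", "d"]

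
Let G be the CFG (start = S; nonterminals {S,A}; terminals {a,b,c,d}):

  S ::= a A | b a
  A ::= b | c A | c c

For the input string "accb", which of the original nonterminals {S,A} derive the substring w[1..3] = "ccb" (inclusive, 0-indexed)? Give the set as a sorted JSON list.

Convert to CNF:
  S -> T1 A | T2 T1
  A -> T0 A | T0 T0 | b
  T0 -> c
  T1 -> a
  T2 -> b

CYK table (by increasing span) (cells [i..j] with 1 ≤ i ≤ j ≤ 3 only):
  cell(1,1) c: {T0}  orig:{}
  cell(2,2) c: {T0}  orig:{}
  cell(3,3) b: {A,T2}  orig:{A}
  cell(1,2) cc: {A}
  cell(2,3) cb: {A}
  cell(1,3) ccb: {A}

Original NTs in T[1,3] deriving "ccb": ["A"]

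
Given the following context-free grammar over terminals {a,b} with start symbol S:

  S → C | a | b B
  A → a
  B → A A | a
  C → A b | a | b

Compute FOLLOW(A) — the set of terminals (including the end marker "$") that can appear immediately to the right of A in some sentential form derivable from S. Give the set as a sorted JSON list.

Compute FIRST by fixpoint:
round 1:
  A via A→a: +{a}
  B via B→A A: +{a}
  C via C→A b: +{a}
  C via C→b: +{b}
  S via S→C: +{a,b}
  FIRST(S)={a,b}  FIRST(A)={a}  FIRST(B)={a}  FIRST(C)={a,b}
round 2: (no change)
  FIRST(S)={a,b}  FIRST(A)={a}  FIRST(B)={a}  FIRST(C)={a,b}

Compute FOLLOW by fixpoint:
FOLLOW(S) := {$}
pass 1:
  B→A A: FOLLOW(A) ⊇ FIRST(A) = {a}; new: +{a}
  C→A b: FOLLOW(A) ⊇ FIRST(b) = {b}; new: +{b}
  S→C: FOLLOW(C) ⊇ FOLLOW(S) ⊇ {$}; new: +{$}
  S→b B: FOLLOW(B) ⊇ FOLLOW(S) ⊇ {$}; new: +{$}
  FOLLOW[S]={$}  FOLLOW[A]={a,b}  FOLLOW[B]={$}  FOLLOW[C]={$}
pass 2:
  B→A A: FOLLOW(A) ⊇ FOLLOW(B) ⊇ {$}; new: +{$}
  FOLLOW[S]={$}  FOLLOW[A]={$,a,b}  FOLLOW[B]={$}  FOLLOW[C]={$}
pass 3: done
  FOLLOW[S]={$}  FOLLOW[A]={$,a,b}  FOLLOW[B]={$}  FOLLOW[C]={$}

FOLLOW(A) = ["$", "a", "b"]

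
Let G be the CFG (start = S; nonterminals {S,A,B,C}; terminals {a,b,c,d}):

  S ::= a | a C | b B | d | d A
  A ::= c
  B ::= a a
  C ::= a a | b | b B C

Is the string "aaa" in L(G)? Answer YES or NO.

Convert to CNF:
  S -> T0 C | T1 B | T2 A | a | d
  A -> c
  B -> T0 T0
  C -> T0 T0 | T1 X3 | b
  T0 -> a
  T1 -> b
  T2 -> d
  X3 -> B C

Fill CYK table bottom-up:
  [0..0]={S,T0}  "a"  orig:{S}
  [1..1]={S,T0}  "a"  orig:{S}
  [2..2]={S,T0}  "a"  orig:{S}
  [0..1]={B,C}  "aa"
  [1..2]={B,C}  "aa"
  [0..2]={S}  "aaa"

S ∈ T[0,2] ⇒ YES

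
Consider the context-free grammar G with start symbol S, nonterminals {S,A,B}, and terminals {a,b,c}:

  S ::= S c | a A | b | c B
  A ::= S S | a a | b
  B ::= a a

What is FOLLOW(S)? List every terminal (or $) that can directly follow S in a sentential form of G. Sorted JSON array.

Compute FIRST by fixpoint:
round 1:
  A via A→a a: +{a}
  A via A→b: +{b}
  B via B→a a: +{a}
  S via S→a A: +{a}
  S via S→b: +{b}
  S via S→c B: +{c}
  FIRST(S)={a,b,c}  FIRST(A)={a,b}  FIRST(B)={a}
round 2:
  A via A→S S: +{c}
  FIRST(S)={a,b,c}  FIRST(A)={a,b,c}  FIRST(B)={a}
round 3: (no change)
  FIRST(S)={a,b,c}  FIRST(A)={a,b,c}  FIRST(B)={a}

Compute FOLLOW by fixpoint:
FOLLOW(S) := {$}
pass 1:
  A→S S: FOLLOW(S) ⊇ FIRST(S) = {a,b,c}; new: +{a,b,c}
  S→a A: FOLLOW(A) ⊇ FOLLOW(S) ⊇ {$,a,b,c}; new: +{$,a,b,c}
  S→c B: FOLLOW(B) ⊇ FOLLOW(S) ⊇ {$,a,b,c}; new: +{$,a,b,c}
  FOLLOW[S]={$,a,b,c}  FOLLOW[A]={$,a,b,c}  FOLLOW[B]={$,a,b,c}
pass 2: done
  FOLLOW[S]={$,a,b,c}  FOLLOW[A]={$,a,b,c}  FOLLOW[B]={$,a,b,c}

FOLLOW(S) = ["$", "a", "b", "c"]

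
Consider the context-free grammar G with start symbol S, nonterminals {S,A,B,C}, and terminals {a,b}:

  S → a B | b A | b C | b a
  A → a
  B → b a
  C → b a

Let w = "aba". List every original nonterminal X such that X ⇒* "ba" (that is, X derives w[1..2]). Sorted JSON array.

Convert to CNF:
  S -> T0 A | T0 C | T0 T1 | T1 B
  A -> a
  B -> T0 T1
  C -> T0 T1
  T0 -> b
  T1 -> a

Fill CYK table bottom-up — only the sub-triangle for w[1..2]:
  cell(1,1) b: {T0}  orig:{}
  cell(2,2) a: {A,T1}  orig:{A}
  cell(1,2) ba: {B,C,S}

Original NTs in T[1,2] deriving "ba": ["B", "C", "S"]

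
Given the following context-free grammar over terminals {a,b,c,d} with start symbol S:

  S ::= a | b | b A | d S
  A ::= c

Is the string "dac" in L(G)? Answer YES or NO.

CNF form of G:
  S -> T0 A | T1 S | a | b
  A -> c
  T0 -> b
  T1 -> d

CYK table (by increasing span):
  cell(0,0) d: {T1}  orig:{}
  cell(1,1) a: {S}
  cell(2,2) c: {A}
  cell(0,1) da: {S}
  cell(1,2) ac: ∅
  cell(0,2) dac: ∅

S ∉ T[0,2] ⇒ NO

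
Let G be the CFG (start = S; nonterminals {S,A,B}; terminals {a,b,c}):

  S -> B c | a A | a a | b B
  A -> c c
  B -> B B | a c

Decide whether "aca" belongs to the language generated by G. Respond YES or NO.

CNF form of G:
  S -> B T0 | T1 A | T1 T1 | T2 B
  A -> T0 T0
  B -> B B | T1 T0
  T0 -> c
  T1 -> a
  T2 -> b

CYK fill:
  cell(0,0) a: {T1}  orig:{}
  cell(1,1) c: {T0}  orig:{}
  cell(2,2) a: {T1}  orig:{}
  cell(0,1) ac: {B}
  cell(1,2) ca: ∅
  cell(0,2) aca: ∅

S ∉ T[0,2] ⇒ NO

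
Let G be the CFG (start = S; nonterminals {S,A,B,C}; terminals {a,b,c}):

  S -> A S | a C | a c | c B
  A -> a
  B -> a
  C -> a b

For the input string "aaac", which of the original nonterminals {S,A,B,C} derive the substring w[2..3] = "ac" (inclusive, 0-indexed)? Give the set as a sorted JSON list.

CNF form of G:
  S -> A S | T0 C | T0 T2 | T2 B
  A -> a
  B -> a
  C -> T0 T1
  T0 -> a
  T1 -> b
  T2 -> c

CYK table (by increasing span) (cells [i..j] with 2 ≤ i ≤ j ≤ 3 only):
  [2..2]={A,B,T0}  "a"  orig:{A,B}
  [3..3]={T2}  "c"  orig:{}
  [2..3]={S}  "ac"

Original NTs in T[2,3] deriving "ac": ["S"]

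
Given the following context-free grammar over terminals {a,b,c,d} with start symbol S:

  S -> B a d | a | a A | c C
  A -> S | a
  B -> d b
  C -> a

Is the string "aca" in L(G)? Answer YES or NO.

Convert to CNF:
  S -> B X5 | T0 A | T2 C | a
  A -> B X4 | T0 A | T2 C | a
  B -> T1 T3
  C -> a
  T0 -> a
  T1 -> d
  T2 -> c
  T3 -> b
  X4 -> T0 T1
  X5 -> T0 T1

Fill CYK table bottom-up:
  T[0,0] 'a' = {A,C,S,T0}  orig:{A,C,S}
  T[1,1] 'c' = {T2}  orig:{}
  T[2,2] 'a' = {A,C,S,T0}  orig:{A,C,S}
  T[0,1] 'ac' = ∅
  T[1,2] 'ca' = {A,S}
  T[0,2] 'aca' = {A,S}

S ∈ T[0,2] ⇒ YES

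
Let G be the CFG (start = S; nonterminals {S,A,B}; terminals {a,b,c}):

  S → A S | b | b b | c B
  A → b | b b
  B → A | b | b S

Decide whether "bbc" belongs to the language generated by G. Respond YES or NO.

CNF form of G:
  S -> A S | T0 T0 | T1 B | b
  A -> T0 T0 | b
  B -> T0 S | T0 T0 | b
  T0 -> b
  T1 -> c

Fill CYK table bottom-up:
  [0..0]={A,B,S,T0}  "b"  orig:{A,B,S}
  [1..1]={A,B,S,T0}  "b"  orig:{A,B,S}
  [2..2]={T1}  "c"  orig:{}
  [0..1]={A,B,S}  "bb"
  [1..2]=∅  "bc"
  [0..2]=∅  "bbc"

S ∉ T[0,2] ⇒ NO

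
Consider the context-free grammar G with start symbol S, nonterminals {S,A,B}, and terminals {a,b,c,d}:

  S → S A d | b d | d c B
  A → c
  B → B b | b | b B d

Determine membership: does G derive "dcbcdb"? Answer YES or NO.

CNF form of G:
  S -> S X4 | T0 T1 | T1 X5
  A -> c
  B -> B T0 | T0 X3 | b
  T0 -> b
  T1 -> d
  T2 -> c
  X3 -> B T1
  X4 -> A T1
  X5 -> T2 B

CYK fill:
  [0..0]={T1}  "d"  orig:{}
  [1..1]={A,T2}  "c"  orig:{A}
  [2..2]={B,T0}  "b"  orig:{B}
  [3..3]={A,T2}  "c"  orig:{A}
  [4..4]={T1}  "d"  orig:{}
  [5..5]={B,T0}  "b"  orig:{B}
  [0..1]=∅  "dc"
  [1..2]={X5}  "cb"  orig:{}
  [2..3]=∅  "bc"
  [3..4]={X4}  "cd"  orig:{}
  [4..5]=∅  "db"
  [0..2]={S}  "dcb"
  [1..3]=∅  "cbc"
  [2..4]=∅  "bcd"
  [3..5]=∅  "cdb"
  [0..3]=∅  "dcbc"
  [1..4]=∅  "cbcd"
  [2..5]=∅  "bcdb"
  [0..4]={S}  "dcbcd"
  [1..5]=∅  "cbcdb"
  [0..5]=∅  "dcbcdb"

S ∉ T[0,5] ⇒ NO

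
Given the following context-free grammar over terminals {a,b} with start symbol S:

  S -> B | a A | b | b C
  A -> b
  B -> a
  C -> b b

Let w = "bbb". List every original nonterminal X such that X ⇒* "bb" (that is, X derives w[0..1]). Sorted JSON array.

CNF form of G:
  S -> T0 C | T1 A | a | b
  A -> b
  B -> a
  C -> T0 T0
  T0 -> b
  T1 -> a

CYK table (by increasing span), restricted to cells inside w[0..1]:
  [0..0]={A,S,T0}  "b"  orig:{A,S}
  [1..1]={A,S,T0}  "b"  orig:{A,S}
  [0..1]={C}  "bb"

Original NTs in T[0,1] deriving "bb": ["C"]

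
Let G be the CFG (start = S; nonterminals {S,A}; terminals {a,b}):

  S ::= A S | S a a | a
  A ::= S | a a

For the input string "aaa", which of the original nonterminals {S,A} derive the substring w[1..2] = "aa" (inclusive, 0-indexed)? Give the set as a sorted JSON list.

Convert to CNF:
  S -> A S | S X2 | a
  A -> A S | S X1 | T0 T0 | a
  T0 -> a
  X1 -> T0 T0
  X2 -> T0 T0

CYK table (by increasing span) — only the sub-triangle for w[1..2]:
  [1..1]={A,S,T0}  "a"  orig:{A,S}
  [2..2]={A,S,T0}  "a"  orig:{A,S}
  [1..2]={A,S,X1,X2}  "aa"  orig:{A,S}

Original NTs in T[1,2] deriving "aa": ["A", "S"]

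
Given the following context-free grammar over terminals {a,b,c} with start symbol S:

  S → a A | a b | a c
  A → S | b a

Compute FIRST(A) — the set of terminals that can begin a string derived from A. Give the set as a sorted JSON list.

Compute FIRST by fixpoint:
round 1:
  A via A→b a: +{b}
  S via S→a A: +{a}
  FIRST[S]={a}  FIRST[A]={b}
round 2:
  A via A→S: +{a}
  FIRST[S]={a}  FIRST[A]={a,b}
round 3: (no change)
  FIRST[S]={a}  FIRST[A]={a,b}

FIRST(A) = ["a", "b"]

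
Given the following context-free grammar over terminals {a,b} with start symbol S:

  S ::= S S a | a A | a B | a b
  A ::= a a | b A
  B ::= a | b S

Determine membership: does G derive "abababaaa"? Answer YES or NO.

CNF form of G:
  S -> S X2 | T0 A | T0 B | T0 T1
  A -> T0 T0 | T1 A
  B -> T1 S | a
  T0 -> a
  T1 -> b
  X2 -> S T0

CYK fill:
  T[0,0] 'a' = {B,T0}  orig:{B}
  T[1,1] 'b' = {T1}  orig:{}
  T[2,2] 'a' = {B,T0}  orig:{B}
  T[3,3] 'b' = {T1}  orig:{}
  T[4,4] 'a' = {B,T0}  orig:{B}
  T[5,5] 'b' = {T1}  orig:{}
  T[6,6] 'a' = {B,T0}  orig:{B}
  T[7,7] 'a' = {B,T0}  orig:{B}
  T[8,8] 'a' = {B,T0}  orig:{B}
  T[0,1] 'ab' = {S}
  T[1,2] 'ba' = ∅
  T[2,3] 'ab' = {S}
  T[3,4] 'ba' = ∅
  T[4,5] 'ab' = {S}
  T[5,6] 'ba' = ∅
  T[6,7] 'aa' = {A,S}
  T[7,8] 'aa' = {A,S}
  T[0,2] 'aba' = {X2}  orig:{}
  T[1,3] 'bab' = {B}
  T[2,4] 'aba' = {X2}  orig:{}
  T[3,5] 'bab' = {B}
  T[4,6] 'aba' = {X2}  orig:{}
  T[5,7] 'baa' = {A,B}
  T[6,8] 'aaa' = {S,X2}  orig:{S}
  T[0,3] 'abab' = {S}
  T[1,4] 'baba' = ∅
  T[2,5] 'abab' = {S}
  T[3,6] 'baba' = ∅
  T[4,7] 'abaa' = {S}
  T[5,8] 'baaa' = {B}
  T[0,4] 'ababa' = {S,X2}  orig:{S}
  T[1,5] 'babab' = {B}
  T[2,6] 'ababa' = {S,X2}  orig:{S}
  T[3,7] 'babaa' = {B}
  T[4,8] 'abaaa' = {S,X2}  orig:{S}
  T[0,5] 'ababab' = {S}
  T[1,6] 'bababa' = {B}
  T[2,7] 'ababaa' = {S,X2}  orig:{S}
  T[3,8] 'babaaa' = {B}
  T[0,6] 'abababa' = {S,X2}  orig:{S}
  T[1,7] 'bababaa' = {B}
  T[2,8] 'ababaaa' = {S,X2}  orig:{S}
  T[0,7] 'abababaa' = {S,X2}  orig:{S}
  T[1,8] 'bababaaa' = {B}
  T[0,8] 'abababaaa' = {S,X2}  orig:{S}

S ∈ T[0,8] ⇒ YES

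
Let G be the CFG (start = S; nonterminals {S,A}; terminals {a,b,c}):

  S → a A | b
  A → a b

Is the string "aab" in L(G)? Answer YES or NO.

CNF form of G:
  S -> T0 A | b
  A -> T0 T1
  T0 -> a
  T1 -> b

CYK table (by increasing span):
  [0..0]={T0}  "a"  orig:{}
  [1..1]={T0}  "a"  orig:{}
  [2..2]={S,T1}  "b"  orig:{S}
  [0..1]=∅  "aa"
  [1..2]={A}  "ab"
  [0..2]={S}  "aab"

S ∈ T[0,2] ⇒ YES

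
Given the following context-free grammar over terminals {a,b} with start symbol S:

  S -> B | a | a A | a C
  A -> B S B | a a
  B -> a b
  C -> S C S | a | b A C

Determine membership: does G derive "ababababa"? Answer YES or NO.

CNF form of G:
  S -> T0 A | T0 C | T0 T1 | a
  A -> B X2 | T0 T0
  B -> T0 T1
  C -> S X3 | T1 X4 | a
  T0 -> a
  T1 -> b
  X2 -> S B
  X3 -> C S
  X4 -> A C

Fill CYK table bottom-up:
  T[0,0] 'a' = {C,S,T0}  orig:{C,S}
  T[1,1] 'b' = {T1}  orig:{}
  T[2,2] 'a' = {C,S,T0}  orig:{C,S}
  T[3,3] 'b' = {T1}  orig:{}
  T[4,4] 'a' = {C,S,T0}  orig:{C,S}
  T[5,5] 'b' = {T1}  orig:{}
  T[6,6] 'a' = {C,S,T0}  orig:{C,S}
  T[7,7] 'b' = {T1}  orig:{}
  T[8,8] 'a' = {C,S,T0}  orig:{C,S}
  T[0,1] 'ab' = {B,S}
  T[1,2] 'ba' = ∅
  T[2,3] 'ab' = {B,S}
  T[3,4] 'ba' = ∅
  T[4,5] 'ab' = {B,S}
  T[5,6] 'ba' = ∅
  T[6,7] 'ab' = {B,S}
  T[7,8] 'ba' = ∅
  T[0,2] 'aba' = ∅
  T[1,3] 'bab' = ∅
  T[2,4] 'aba' = ∅
  T[3,5] 'bab' = ∅
  T[4,6] 'aba' = ∅
  T[5,7] 'bab' = ∅
  T[6,8] 'aba' = ∅
  T[0,3] 'abab' = {X2}  orig:{}
  T[1,4] 'baba' = ∅
  T[2,5] 'abab' = {X2}  orig:{}
  T[3,6] 'baba' = ∅
  T[4,7] 'abab' = {X2}  orig:{}
  T[5,8] 'baba' = ∅
  T[0,4] 'ababa' = ∅
  T[1,5] 'babab' = ∅
  T[2,6] 'ababa' = ∅
  T[3,7] 'babab' = ∅
  T[4,8] 'ababa' = ∅
  T[0,5] 'ababab' = {A}
  T[1,6] 'bababa' = ∅
  T[2,7] 'ababab' = {A}
  T[3,8] 'bababa' = ∅
  T[0,6] 'abababa' = {X4}  orig:{}
  T[1,7] 'bababab' = ∅
  T[2,8] 'abababa' = {X4}  orig:{}
  T[0,7] 'abababab' = ∅
  T[1,8] 'babababa' = {C}
  T[0,8] 'ababababa' = {S}

S ∈ T[0,8] ⇒ YES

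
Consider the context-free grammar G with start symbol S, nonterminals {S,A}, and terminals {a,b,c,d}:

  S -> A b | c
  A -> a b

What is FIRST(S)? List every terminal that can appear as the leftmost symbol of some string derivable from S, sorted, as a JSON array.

FIRST iteration:
[1]
  A via A→a b: +{a}
  S via S→A b: +{a}
  S via S→c: +{c}
  FIRST(S)={a,c}  FIRST(A)={a}
[2] (no change)
  FIRST(S)={a,c}  FIRST(A)={a}

FIRST(S) = ["a", "c"]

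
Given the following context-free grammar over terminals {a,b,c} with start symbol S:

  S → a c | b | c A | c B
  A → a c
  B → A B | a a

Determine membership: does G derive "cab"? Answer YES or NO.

Convert to CNF:
  S -> T0 T1 | T1 A | T1 B | b
  A -> T0 T1
  B -> A B | T0 T0
  T0 -> a
  T1 -> c

CYK table (by increasing span):
  T[0,0] 'c' = {T1}  orig:{}
  T[1,1] 'a' = {T0}  orig:{}
  T[2,2] 'b' = {S}
  T[0,1] 'ca' = ∅
  T[1,2] 'ab' = ∅
  T[0,2] 'cab' = ∅

S ∉ T[0,2] ⇒ NO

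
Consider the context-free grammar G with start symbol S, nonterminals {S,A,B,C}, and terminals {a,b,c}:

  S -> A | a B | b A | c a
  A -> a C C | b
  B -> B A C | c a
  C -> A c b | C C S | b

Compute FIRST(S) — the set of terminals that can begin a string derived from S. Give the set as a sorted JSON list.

FIRST iteration:
round 1:
  A via A→a C C: +{a}
  A via A→b: +{b}
  B via B→c a: +{c}
  C via C→A c b: +{a,b}
  S via S→A: +{a,b}
  S via S→c a: +{c}
  S: {a,b,c}  A: {a,b}  B: {c}  C: {a,b}
round 2: done
  S: {a,b,c}  A: {a,b}  B: {c}  C: {a,b}

FIRST(S) = ["a", "b", "c"]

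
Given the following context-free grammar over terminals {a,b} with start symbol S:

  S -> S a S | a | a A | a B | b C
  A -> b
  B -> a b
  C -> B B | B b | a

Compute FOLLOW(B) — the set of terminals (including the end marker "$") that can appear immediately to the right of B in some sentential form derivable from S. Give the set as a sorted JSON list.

FIRST iteration:
iter 1:
  A via A→b: +{b}
  B via B→a b: +{a}
  C via C→B B: +{a}
  S via S→a: +{a}
  S via S→b C: +{b}
  S: {a,b}  A: {b}  B: {a}  C: {a}
iter 2: (stable)
  S: {a,b}  A: {b}  B: {a}  C: {a}

FOLLOW iteration:
seed FOLLOW(S) with $
iter 1:
  C→B B: FOLLOW(B) ⊇ FIRST(B) = {a}; new: +{a}
  C→B b: FOLLOW(B) ⊇ FIRST(b) = {b}; new: +{b}
  S→S a S: FOLLOW(S) ⊇ FIRST(a) = {a}; new: +{a}
  S→a A: FOLLOW(A) ⊇ FOLLOW(S) ⊇ {$,a}; new: +{$,a}
  S→a B: FOLLOW(B) ⊇ FOLLOW(S) ⊇ {$,a}; new: +{$}
  S→b C: FOLLOW(C) ⊇ FOLLOW(S) ⊇ {$,a}; new: +{$,a}
  FOLLOW[S]={$,a}  FOLLOW[A]={$,a}  FOLLOW[B]={$,a,b}  FOLLOW[C]={$,a}
iter 2: (stable)
  FOLLOW[S]={$,a}  FOLLOW[A]={$,a}  FOLLOW[B]={$,a,b}  FOLLOW[C]={$,a}

FOLLOW(B) = ["$", "a", "b"]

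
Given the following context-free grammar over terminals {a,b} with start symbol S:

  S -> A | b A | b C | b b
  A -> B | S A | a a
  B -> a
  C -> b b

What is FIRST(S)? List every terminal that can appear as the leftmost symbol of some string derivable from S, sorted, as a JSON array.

Compute FIRST by fixpoint:
round 1:
  A via A→a a: +{a}
  B via B→a: +{a}
  C via C→b b: +{b}
  S via S→A: +{a}
  S via S→b A: +{b}
  FIRST(S)={a,b}  FIRST(A)={a}  FIRST(B)={a}  FIRST(C)={b}
round 2:
  A via A→S A: +{b}
  FIRST(S)={a,b}  FIRST(A)={a,b}  FIRST(B)={a}  FIRST(C)={b}
round 3: (stable)
  FIRST(S)={a,b}  FIRST(A)={a,b}  FIRST(B)={a}  FIRST(C)={b}

FIRST(S) = ["a", "b"]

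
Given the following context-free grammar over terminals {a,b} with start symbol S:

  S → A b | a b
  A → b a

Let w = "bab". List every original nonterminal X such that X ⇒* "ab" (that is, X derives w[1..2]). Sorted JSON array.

Convert to CNF:
  S -> A T0 | T1 T0
  A -> T0 T1
  T0 -> b
  T1 -> a

CYK table (by increasing span) (cells [i..j] with 1 ≤ i ≤ j ≤ 2 only):
  T[1,1] 'a' = {T1}  orig:{}
  T[2,2] 'b' = {T0}  orig:{}
  T[1,2] 'ab' = {S}

Original NTs in T[1,2] deriving "ab": ["S"]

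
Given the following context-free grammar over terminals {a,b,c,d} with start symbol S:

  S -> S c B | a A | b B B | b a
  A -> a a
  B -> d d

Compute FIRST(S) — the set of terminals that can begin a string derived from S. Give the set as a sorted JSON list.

Compute FIRST by fixpoint:
round 1:
  A via A→a a: +{a}
  B via B→d d: +{d}
  S via S→a A: +{a}
  S via S→b B B: +{b}
  S: {a,b}  A: {a}  B: {d}
round 2: (no change)
  S: {a,b}  A: {a}  B: {d}

FIRST(S) = ["a", "b"]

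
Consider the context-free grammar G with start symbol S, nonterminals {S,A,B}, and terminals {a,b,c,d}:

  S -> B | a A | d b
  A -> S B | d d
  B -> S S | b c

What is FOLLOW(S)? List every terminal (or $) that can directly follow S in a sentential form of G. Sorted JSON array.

FIRST sets, iterate to fixpoint:
pass 1:
  A via A→d d: +{d}
  B via B→b c: +{b}
  S via S→B: +{b}
  S via S→a A: +{a}
  S via S→d b: +{d}
  FIRST(S)={a,b,d}  FIRST(A)={d}  FIRST(B)={b}
pass 2:
  A via A→S B: +{a,b}
  B via B→S S: +{a,d}
  FIRST(S)={a,b,d}  FIRST(A)={a,b,d}  FIRST(B)={a,b,d}
pass 3: (no change)
  FIRST(S)={a,b,d}  FIRST(A)={a,b,d}  FIRST(B)={a,b,d}

FOLLOW iteration:
FOLLOW(S) := {$}
pass 1:
  A→S B: FOLLOW(S) ⊇ FIRST(B) = {a,b,d}; new: +{a,b,d}
  S→B: FOLLOW(B) ⊇ FOLLOW(S) ⊇ {$,a,b,d}; new: +{$,a,b,d}
  S→a A: FOLLOW(A) ⊇ FOLLOW(S) ⊇ {$,a,b,d}; new: +{$,a,b,d}
  FOLLOW[S]={$,a,b,d}  FOLLOW[A]={$,a,b,d}  FOLLOW[B]={$,a,b,d}
pass 2: (no change)
  FOLLOW[S]={$,a,b,d}  FOLLOW[A]={$,a,b,d}  FOLLOW[B]={$,a,b,d}

FOLLOW(S) = ["$", "a", "b", "d"]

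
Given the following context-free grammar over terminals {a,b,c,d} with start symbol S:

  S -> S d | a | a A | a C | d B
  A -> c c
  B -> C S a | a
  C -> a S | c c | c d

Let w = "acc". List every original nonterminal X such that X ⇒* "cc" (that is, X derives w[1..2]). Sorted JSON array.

Convert to CNF:
  S -> S T2 | T1 A | T1 C | T2 B | a
  A -> T0 T0
  B -> C X3 | a
  C -> T0 T0 | T0 T2 | T1 S
  T0 -> c
  T1 -> a
  T2 -> d
  X3 -> S T1

Fill CYK table bottom-up — only the sub-triangle for w[1..2]:
  T[1,1] 'c' = {T0}  orig:{}
  T[2,2] 'c' = {T0}  orig:{}
  T[1,2] 'cc' = {A,C}

Original NTs in T[1,2] deriving "cc": ["A", "C"]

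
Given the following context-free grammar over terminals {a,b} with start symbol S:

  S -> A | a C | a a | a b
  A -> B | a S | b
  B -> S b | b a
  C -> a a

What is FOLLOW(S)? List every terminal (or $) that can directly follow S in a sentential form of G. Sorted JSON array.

FIRST sets, iterate to fixpoint:
[1]
  A via A→a S: +{a}
  A via A→b: +{b}
  B via B→b a: +{b}
  C via C→a a: +{a}
  S via S→A: +{a,b}
  FIRST(S)={a,b}  FIRST(A)={a,b}  FIRST(B)={b}  FIRST(C)={a}
[2]
  B via B→S b: +{a}
  FIRST(S)={a,b}  FIRST(A)={a,b}  FIRST(B)={a,b}  FIRST(C)={a}
[3] done
  FIRST(S)={a,b}  FIRST(A)={a,b}  FIRST(B)={a,b}  FIRST(C)={a}

FOLLOW sets:
FOLLOW(S) := {$}
pass 1:
  B→S b: FOLLOW(S) ⊇ FIRST(b) = {b}; new: +{b}
  S→A: FOLLOW(A) ⊇ FOLLOW(S) ⊇ {$,b}; new: +{$,b}
  S→a C: FOLLOW(C) ⊇ FOLLOW(S) ⊇ {$,b}; new: +{$,b}
  FOLLOW[S]={$,b}  FOLLOW[A]={$,b}  FOLLOW[B]={}  FOLLOW[C]={$,b}
pass 2:
  A→B: FOLLOW(B) ⊇ FOLLOW(A) ⊇ {$,b}; new: +{$,b}
  FOLLOW[S]={$,b}  FOLLOW[A]={$,b}  FOLLOW[B]={$,b}  FOLLOW[C]={$,b}
pass 3: (no change)
  FOLLOW[S]={$,b}  FOLLOW[A]={$,b}  FOLLOW[B]={$,b}  FOLLOW[C]={$,b}

FOLLOW(S) = ["$", "b"]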